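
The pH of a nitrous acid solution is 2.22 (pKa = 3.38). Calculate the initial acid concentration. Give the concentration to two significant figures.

C₀ = 9.3 × 10^-2 M

[H+] = 10^(-2.22) = 6.03 × 10^-3 M = x
Ka = 10^(−3.38) = 4.17 × 10^-4
Ka = x²/(C₀ − x) ⇒ C₀ = x + x²/Ka
C₀ = 6.03 × 10^-3 + (6.03 × 10^-3)²/(4.17 × 10^-4) = 9.32 × 10^-2 M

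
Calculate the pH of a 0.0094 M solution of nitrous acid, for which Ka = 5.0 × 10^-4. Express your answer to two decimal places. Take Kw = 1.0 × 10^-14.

HNO2 ⇌ NO2- + H+
Let x = [H+] at equilibrium. Ka = x²/(0.0094 − x).
The 5% rule fails; solving x² + Ka·x − Ka·C₀ = 0 exactly:
x = [−0.0005 + √(0.0005² + 1.88e-05)]/2 = 1.93 × 10^-3 M
pH = −log[H+] = −log(1.93 × 10^-3) = 2.71

pH = 2.71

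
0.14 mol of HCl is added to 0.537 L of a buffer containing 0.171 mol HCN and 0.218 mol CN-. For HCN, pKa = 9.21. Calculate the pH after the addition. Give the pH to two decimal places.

pH = 8.61

After neutralization: n(HCN) = 0.311 mol, n(CN-) = 0.078 mol.
pH = pKa + log(n_CN-/n_HCN) = 9.21 + log(0.078/0.311) = 9.21 + (-0.601)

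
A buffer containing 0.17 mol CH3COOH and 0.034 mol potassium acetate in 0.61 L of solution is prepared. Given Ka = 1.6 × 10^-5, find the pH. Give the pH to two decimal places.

pKa = −log(1.6 × 10^-5) = 4.796
Using pH = pKa + log([base]/[acid]) with [base]/[acid] = 0.034/0.17:
pH = 4.796 + (-0.699) = 4.10

pH = 4.10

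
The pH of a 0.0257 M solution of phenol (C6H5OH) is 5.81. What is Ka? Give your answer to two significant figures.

[H+] = 10^(-5.81) = 1.55 × 10^-6 M
At equilibrium [HA] = 0.0257 − 1.55 × 10^-6 = 2.57 × 10^-2 M
Ka = [H+][A-]/[HA] = (1.55 × 10^-6)² / 2.57 × 10^-2 = 9.3 × 10^-11

Ka = 9.3 × 10^-11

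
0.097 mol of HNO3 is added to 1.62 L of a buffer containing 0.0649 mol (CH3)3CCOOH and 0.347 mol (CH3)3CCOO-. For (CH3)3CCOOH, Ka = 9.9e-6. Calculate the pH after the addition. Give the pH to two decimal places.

Added H+ converts (CH3)3CCOO- to (CH3)3CCOOH: (CH3)3CCOOH → 0.162 mol, (CH3)3CCOO- → 0.25 mol.
pKa = −log(9.9 × 10^-6) = 5.004
Henderson–Hasselbalch with mole ratio 0.25/0.162: pH = 5.004 + (+0.188)

pH = 5.19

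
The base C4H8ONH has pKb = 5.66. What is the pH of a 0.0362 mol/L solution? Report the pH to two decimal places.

pH = 10.45

C4H8ONH + H2O ⇌ C4H8ONH2+ + OH-
Kb = 10^(−5.66) = 2.19 × 10^-6
From the ICE table, Kb = x²/(0.0362 − x) = 2.19 × 10^-6.
Since Kb ≪ C₀, x ≈ √(Kb·C₀) = 2.82 × 10^-4 M.
pOH = 3.55, so pH = 14.00 − pOH = 10.45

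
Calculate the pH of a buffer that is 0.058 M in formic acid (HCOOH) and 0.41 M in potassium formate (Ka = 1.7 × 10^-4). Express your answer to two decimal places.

pKa = −log(1.7 × 10^-4) = 3.770
Henderson–Hasselbalch: pH = pKa + log([HCOO-]/[HCOOH]) = 3.770 + log(0.41/0.058)
pH = 3.770 + (+0.849) = 4.62

pH = 4.62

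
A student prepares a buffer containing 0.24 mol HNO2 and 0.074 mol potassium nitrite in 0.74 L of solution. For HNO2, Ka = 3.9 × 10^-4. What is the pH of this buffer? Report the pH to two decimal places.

pH = 2.90

pKa = −log(3.9 × 10^-4) = 3.409
Using pH = pKa + log([base]/[acid]) with [base]/[acid] = 0.074/0.24:
pH = 3.409 + (-0.511) = 2.90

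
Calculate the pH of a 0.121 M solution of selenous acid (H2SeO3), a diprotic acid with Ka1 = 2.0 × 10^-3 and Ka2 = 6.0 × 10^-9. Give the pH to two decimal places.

Ka1 ≫ Ka2, so treat the first dissociation as the only significant source of H+.
Ka1 = x²/(0.121 − x) = 2.0 × 10^-3
Solving the quadratic: x = (−Ka1 + √(Ka1² + 4·Ka1·C₀))/2 = 1.46 × 10^-2 M
pH = −log(1.46 × 10^-2) = 1.84

pH = 1.84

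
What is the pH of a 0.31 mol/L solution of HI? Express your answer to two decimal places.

pH = 0.51

HI is a strong acid and dissociates completely, so [H+] = 0.31 M.
pH = -log(0.31) = 0.51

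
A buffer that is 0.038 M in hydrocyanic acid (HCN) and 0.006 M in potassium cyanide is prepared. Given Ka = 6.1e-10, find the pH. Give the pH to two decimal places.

pKa = −log(6.1 × 10^-10) = 9.215
Using pH = pKa + log([base]/[acid]) with [base]/[acid] = 0.006/0.038:
pH = 9.215 + (-0.802) = 8.41

pH = 8.41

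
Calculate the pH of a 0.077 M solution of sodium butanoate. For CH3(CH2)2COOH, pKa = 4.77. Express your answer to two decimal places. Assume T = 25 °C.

CH3(CH2)2COO- is the conjugate base of the weak acid CH3(CH2)2COOH.
Ka = 10^(−4.77) = 1.70 × 10^-5
Kb = Kw/Ka = 1.0×10^-14 / 1.70 × 10^-5 = 5.88 × 10^-10
From the ICE table, Kb = [OH-]²/(0.077 − [OH-]) = 5.88 × 10^-10.
Neglecting [OH-] in the denominator: [OH-] = √(5.88 × 10^-10 × 0.077) = 6.73 × 10^-6 M
pOH = −log(6.73 × 10^-6) = 5.17; pH = 14.00 − 5.17 = 8.83

pH = 8.83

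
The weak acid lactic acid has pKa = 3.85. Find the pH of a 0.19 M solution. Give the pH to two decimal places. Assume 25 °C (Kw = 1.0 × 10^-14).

pH = 2.29

CH3CH(OH)COOH ⇌ CH3CH(OH)COO- + H+
Ka = 10^(−3.85) = 1.41 × 10^-4
Let x = [H+] at equilibrium. Ka = x²/(0.19 − x).
Neglecting x in the denominator: x = √(1.41 × 10^-4 × 0.19) = 5.18 × 10^-3 M
(x/C₀ = 2.7% < 5%, so the approximation holds.)
pH = −log(5.18 × 10^-3) = 2.29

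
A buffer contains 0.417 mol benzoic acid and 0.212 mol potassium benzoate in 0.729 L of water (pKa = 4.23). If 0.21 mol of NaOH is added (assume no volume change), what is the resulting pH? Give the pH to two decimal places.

pH = 4.54

OH- converts C6H5COOH to C6H5COO-: C6H5COOH → 0.207 mol, C6H5COO- → 0.422 mol.
pH = pKa + log([A⁻]/[HA]) = 4.23 + log(0.422/0.207) = 4.23 +0.309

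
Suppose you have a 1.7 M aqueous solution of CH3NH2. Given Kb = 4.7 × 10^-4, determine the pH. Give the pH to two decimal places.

pH = 12.45

CH3NH2 + H2O ⇌ CH3NH3+ + OH-
From the ICE table, Kb = x²/(1.7 − x) = 4.7 × 10^-4.
Since Kb ≪ C₀, x ≈ √(Kb·C₀) = 2.83 × 10^-2 M.
(x/C₀ = 1.7% < 5%, so the approximation holds.)
pOH = −log(2.83 × 10^-2) = 1.55; pH = 14.00 − 1.55 = 12.45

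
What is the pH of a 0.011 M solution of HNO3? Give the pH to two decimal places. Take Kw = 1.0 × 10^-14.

HNO3 is a strong acid and dissociates completely, so [H+] = 0.011 M.
pH = -log(0.011) = 1.96

pH = 1.96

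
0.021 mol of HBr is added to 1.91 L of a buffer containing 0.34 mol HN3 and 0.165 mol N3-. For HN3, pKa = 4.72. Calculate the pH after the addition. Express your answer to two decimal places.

Added H+ converts N3- to HN3: HN3 → 0.361 mol, N3- → 0.144 mol.
pH = pKa + log(n_N3-/n_HN3) = 4.72 + log(0.144/0.361) = 4.72 + (-0.399)

pH = 4.32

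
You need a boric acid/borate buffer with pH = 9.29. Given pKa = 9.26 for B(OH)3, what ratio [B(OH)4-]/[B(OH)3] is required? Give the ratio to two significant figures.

ratio = 1.1

pH = pKa + log(r) ⇒ log(r) = 9.29 − 9.26 = +0.03
r = [B(OH)4-]/[B(OH)3] = 10^(+0.03) = 1.07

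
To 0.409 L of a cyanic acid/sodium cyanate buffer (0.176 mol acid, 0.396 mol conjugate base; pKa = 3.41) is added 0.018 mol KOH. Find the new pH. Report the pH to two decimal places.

After neutralization: n(HOCN) = 0.158 mol, n(OCN-) = 0.414 mol.
Henderson–Hasselbalch with mole ratio 0.414/0.158: pH = 3.41 + (+0.418)

pH = 3.83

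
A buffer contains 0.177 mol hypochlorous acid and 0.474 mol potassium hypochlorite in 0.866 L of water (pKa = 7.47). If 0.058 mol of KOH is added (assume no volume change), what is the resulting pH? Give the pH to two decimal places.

pH = 8.12

After neutralization: n(HOCl) = 0.119 mol, n(OCl-) = 0.532 mol.
pH = pKa + log(n_OCl-/n_HOCl) = 7.47 + log(0.532/0.119) = 7.47 + (+0.650)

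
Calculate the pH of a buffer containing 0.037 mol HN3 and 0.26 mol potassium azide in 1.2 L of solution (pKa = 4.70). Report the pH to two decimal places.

pH = 5.55

Henderson–Hasselbalch: pH = pKa + log([N3-]/[HN3]) = 4.70 + log(0.26/0.037)
pH = 4.70 + (+0.847) = 5.55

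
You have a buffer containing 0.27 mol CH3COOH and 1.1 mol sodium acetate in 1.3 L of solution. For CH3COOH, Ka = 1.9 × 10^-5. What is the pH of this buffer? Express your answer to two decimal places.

pH = 5.33

pKa = −log(1.9 × 10^-5) = 4.721
pH = pKa + log([A⁻]/[HA]) = 4.721 + log(1.1/0.27)
pH = 4.721 + (+0.610) = 5.33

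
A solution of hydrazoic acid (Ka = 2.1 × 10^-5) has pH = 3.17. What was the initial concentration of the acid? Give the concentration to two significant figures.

[H+] = 10^(-3.17) = 6.76 × 10^-4 M = x
Ka = x²/(C₀ − x) ⇒ C₀ = x + x²/Ka
C₀ = 6.76 × 10^-4 + (6.76 × 10^-4)²/(2.1 × 10^-5) = 2.24 × 10^-2 M

C₀ = 2.2 × 10^-2 M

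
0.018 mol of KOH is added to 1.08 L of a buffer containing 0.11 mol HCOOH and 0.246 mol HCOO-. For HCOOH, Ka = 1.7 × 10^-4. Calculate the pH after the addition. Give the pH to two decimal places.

After neutralization: n(HCOOH) = 0.092 mol, n(HCOO-) = 0.264 mol.
pKa = −log(1.7 × 10^-4) = 3.770
pH = pKa + log([A⁻]/[HA]) = 3.770 + log(0.264/0.092) = 3.770 +0.458

pH = 4.23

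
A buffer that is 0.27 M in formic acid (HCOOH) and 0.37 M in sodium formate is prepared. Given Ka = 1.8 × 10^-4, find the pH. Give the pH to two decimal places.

pKa = −log(1.8 × 10^-4) = 3.745
Henderson–Hasselbalch: pH = pKa + log([HCOO-]/[HCOOH]) = 3.745 + log(0.37/0.27)
pH = 3.745 + (+0.137) = 3.88

pH = 3.88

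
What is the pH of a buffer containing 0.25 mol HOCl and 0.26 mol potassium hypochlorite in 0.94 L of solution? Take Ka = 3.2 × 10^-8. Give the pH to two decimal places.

pH = 7.51

pKa = −log(3.2 × 10^-8) = 7.495
pH = pKa + log([A⁻]/[HA]) = 7.495 + log(0.26/0.25)
pH = 7.495 + (+0.017) = 7.51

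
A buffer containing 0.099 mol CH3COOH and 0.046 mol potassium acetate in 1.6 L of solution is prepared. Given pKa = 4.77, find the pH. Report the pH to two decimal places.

Using pH = pKa + log([base]/[acid]) with [base]/[acid] = 0.046/0.099:
pH = 4.77 + (-0.333) = 4.44

pH = 4.44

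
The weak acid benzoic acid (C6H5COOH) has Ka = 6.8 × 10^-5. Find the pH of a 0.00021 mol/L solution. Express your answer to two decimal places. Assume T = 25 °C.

C6H5COOH ⇌ C6H5COO- + H+
From the ICE table, Ka = x²/(0.00021 − x) = 6.8 × 10^-5.
Here C₀/Ka ≈ 3.09, so the small-x approximation fails. Use the quadratic:
x = (−Ka + √(Ka² + 4·Ka·C₀))/2 = 9.02 × 10^-5 M
pH = −log(9.02 × 10^-5) = 4.04

pH = 4.04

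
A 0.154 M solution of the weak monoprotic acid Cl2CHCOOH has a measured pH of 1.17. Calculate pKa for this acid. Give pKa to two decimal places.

[H+] = 10^(-1.17) = 6.76 × 10^-2 M
At equilibrium [HA] = 0.154 − 6.76 × 10^-2 = 8.64 × 10^-2 M
Ka = [H+][A-]/[HA] = (6.76 × 10^-2)² / 8.64 × 10^-2 = 5.29 × 10^-2
pKa = -log(5.29 × 10^-2) = 1.28

pKa = 1.28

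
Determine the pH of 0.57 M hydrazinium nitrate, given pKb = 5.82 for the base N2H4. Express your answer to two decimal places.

N2H5+ is the conjugate acid of the weak base N2H4.
Kb = 10^(−5.82) = 1.51 × 10^-6
Ka = Kw/Kb = 1.0×10^-14 / 1.51 × 10^-6 = 6.62 × 10^-9
Ka = x²/(0.57 − x) = 6.62 × 10^-9
Neglecting x in the denominator: x = √(6.62 × 10^-9 × 0.57) = 6.14 × 10^-5 M
Check: 0.011% ionized — well under 5%, approximation valid.
pH = −log[H+] = −log(6.14 × 10^-5) = 4.21

pH = 4.21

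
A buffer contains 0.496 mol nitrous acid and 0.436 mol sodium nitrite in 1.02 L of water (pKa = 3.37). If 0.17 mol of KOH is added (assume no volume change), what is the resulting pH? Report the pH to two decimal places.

pH = 3.64

OH- converts HNO2 to NO2-: HNO2 → 0.326 mol, NO2- → 0.606 mol.
pH = pKa + log(n_NO2-/n_HNO2) = 3.37 + log(0.606/0.326) = 3.37 + (+0.269)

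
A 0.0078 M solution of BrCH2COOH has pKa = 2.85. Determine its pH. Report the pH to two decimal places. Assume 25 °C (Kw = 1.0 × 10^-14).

BrCH2COOH ⇌ BrCH2COO- + H+
Ka = 10^(−2.85) = 1.41 × 10^-3
Let x = [H+] at equilibrium. Ka = x²/(0.0078 − x).
The 5% rule fails; solving x² + Ka·x − Ka·C₀ = 0 exactly:
x = (−Ka + √(Ka² + 4·Ka·C₀))/2 = 2.69 × 10^-3 M
pH = −log(2.69 × 10^-3) = 2.57

pH = 2.57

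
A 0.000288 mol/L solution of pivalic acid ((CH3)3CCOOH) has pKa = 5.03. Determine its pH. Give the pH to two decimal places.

pH = 4.32

(CH3)3CCOOH ⇌ (CH3)3CCOO- + H+
Ka = 10^(−5.03) = 9.33 × 10^-6
From the ICE table, Ka = x²/(0.000288 − x) = 9.33 × 10^-6.
Here C₀/Ka ≈ 30.9, so the small-x approximation fails. Use the quadratic:
x = (−Ka + √(Ka² + 4·Ka·C₀))/2 = 4.74 × 10^-5 M
pH = −log[H+] = −log(4.74 × 10^-5) = 4.32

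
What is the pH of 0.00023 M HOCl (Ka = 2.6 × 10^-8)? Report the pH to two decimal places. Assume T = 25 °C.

HOCl ⇌ OCl- + H+
Ka = [H+]²/(0.00023 − [H+]) = 2.6 × 10^-8
Assume [H+] ≪ 0.00023: [H+] ≈ √(2.6 × 10^-8 × 0.00023) = 2.45 × 10^-6 M
([H+]/C₀ = 1.1% < 5%, so the approximation holds.)
pH = −log(2.45 × 10^-6) = 5.61

pH = 5.61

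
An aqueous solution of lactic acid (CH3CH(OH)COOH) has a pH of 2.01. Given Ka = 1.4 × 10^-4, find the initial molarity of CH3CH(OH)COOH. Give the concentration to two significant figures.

C₀ = 6.9 × 10^-1 M

[H+] = 10^(-2.01) = 9.77 × 10^-3 M = x
Ka = x²/(C₀ − x) ⇒ C₀ = x + x²/Ka
C₀ = 9.77 × 10^-3 + (9.77 × 10^-3)²/(1.4 × 10^-4) = 6.92 × 10^-1 M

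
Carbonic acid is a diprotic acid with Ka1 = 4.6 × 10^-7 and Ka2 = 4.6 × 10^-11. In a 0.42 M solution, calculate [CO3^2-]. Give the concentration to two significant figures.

First ionization gives [H+] ≈ [HCO3-] = 4.40 × 10^-4 M.
Second step: Ka2 = [H+][CO3^2-]/[HCO3-] ≈ [CO3^2-] (since [H+] ≈ [HCO3-]).
So [CO3^2-] ≈ Ka2.

4.6 × 10^-11 M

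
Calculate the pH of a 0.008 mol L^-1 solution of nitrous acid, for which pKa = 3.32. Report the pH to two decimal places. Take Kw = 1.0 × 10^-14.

pH = 2.76

HNO2 ⇌ NO2- + H+
Ka = 10^(−3.32) = 4.79 × 10^-4
Ka = x²/(0.008 − x) = 4.79 × 10^-4
The 5% rule fails; solving x² + Ka·x − Ka·C₀ = 0 exactly:
x = [−0.000479 + √(0.000479² + 1.53e-05)]/2 = 1.73 × 10^-3 M
pH = −log[H+] = −log(1.73 × 10^-3) = 2.76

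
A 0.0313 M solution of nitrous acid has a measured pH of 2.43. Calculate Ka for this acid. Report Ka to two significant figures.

Ka = 5.0 × 10^-4

[H+] = 10^(-2.43) = 3.72 × 10^-3 M
At equilibrium [HA] = 0.0313 − 3.72 × 10^-3 = 2.76 × 10^-2 M
Ka = [H+][A-]/[HA] = (3.72 × 10^-3)² / 2.76 × 10^-2 = 5.0 × 10^-4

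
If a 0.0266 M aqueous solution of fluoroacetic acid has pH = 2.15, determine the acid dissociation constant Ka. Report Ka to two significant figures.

Ka = 2.6 × 10^-3

[H+] = 10^(-2.15) = 7.08 × 10^-3 M
At equilibrium [HA] = 0.0266 − 7.08 × 10^-3 = 1.95 × 10^-2 M
Ka = [H+][A-]/[HA] = (7.08 × 10^-3)² / 1.95 × 10^-2 = 2.6 × 10^-3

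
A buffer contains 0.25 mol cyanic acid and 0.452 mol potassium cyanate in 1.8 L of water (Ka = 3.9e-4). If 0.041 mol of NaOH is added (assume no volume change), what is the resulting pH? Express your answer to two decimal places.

pH = 3.78

OH- converts HOCN to OCN-: HOCN → 0.209 mol, OCN- → 0.493 mol.
pKa = −log(3.9 × 10^-4) = 3.409
Henderson–Hasselbalch with mole ratio 0.493/0.209: pH = 3.409 + (+0.373)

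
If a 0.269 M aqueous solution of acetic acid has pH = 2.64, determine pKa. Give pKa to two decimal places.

[H+] = 10^(-2.64) = 2.29 × 10^-3 M
At equilibrium [HA] = 0.269 − 2.29 × 10^-3 = 2.67 × 10^-1 M
Ka = [H+][A-]/[HA] = (2.29 × 10^-3)² / 2.67 × 10^-1 = 1.96 × 10^-5
pKa = -log(1.96 × 10^-5) = 4.71

pKa = 4.71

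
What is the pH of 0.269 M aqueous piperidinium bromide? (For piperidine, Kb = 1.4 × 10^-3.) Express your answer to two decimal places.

pH = 5.86

C5H10NH2+ is the conjugate acid of the weak base C5H10NH.
Ka = Kw/Kb = 1.0×10^-14 / 1.4 × 10^-3 = 7.14 × 10^-12
Ka = [H+]²/(0.269 − [H+]) = 7.14 × 10^-12
Assume [H+] ≪ 0.269: [H+] ≈ √(7.14 × 10^-12 × 0.269) = 1.39 × 10^-6 M
([H+]/C₀ = 0.00052% < 5%, so the approximation holds.)
pH = −log(1.39 × 10^-6) = 5.86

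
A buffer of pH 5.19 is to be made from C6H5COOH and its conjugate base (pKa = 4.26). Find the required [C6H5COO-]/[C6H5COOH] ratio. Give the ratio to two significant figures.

pH = pKa + log(r) ⇒ log(r) = 5.19 − 4.26 = +0.93
r = [C6H5COO-]/[C6H5COOH] = 10^(+0.93) = 8.51

ratio = 8.5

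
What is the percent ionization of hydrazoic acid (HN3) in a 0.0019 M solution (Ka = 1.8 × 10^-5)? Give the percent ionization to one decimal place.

9.3%

HN3 ⇌ N3- + H+; let x = [H+] at equilibrium.
Solve x² + 1.8e-05x − 3.42e-08 = 0 → x = 1.76 × 10^-4 M
% ionization = x/C₀ × 100% = 1.76 × 10^-4/0.0019 × 100% = 9.3%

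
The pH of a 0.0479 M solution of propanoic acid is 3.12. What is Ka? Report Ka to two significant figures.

Ka = 1.2 × 10^-5

[H+] = 10^(-3.12) = 7.59 × 10^-4 M
At equilibrium [HA] = 0.0479 − 7.59 × 10^-4 = 4.71 × 10^-2 M
Ka = [H+][A-]/[HA] = (7.59 × 10^-4)² / 4.71 × 10^-2 = 1.2 × 10^-5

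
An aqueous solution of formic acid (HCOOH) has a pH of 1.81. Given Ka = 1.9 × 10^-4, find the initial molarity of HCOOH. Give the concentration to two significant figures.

C₀ = 1.3 M

[H+] = 10^(-1.81) = 1.55 × 10^-2 M = x
Ka = x²/(C₀ − x) ⇒ C₀ = x + x²/Ka
C₀ = 1.55 × 10^-2 + (1.55 × 10^-2)²/(1.9 × 10^-4) = 1.28 M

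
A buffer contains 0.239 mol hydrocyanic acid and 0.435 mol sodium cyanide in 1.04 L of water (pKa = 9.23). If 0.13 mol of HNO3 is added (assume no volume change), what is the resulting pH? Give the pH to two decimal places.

pH = 9.15

Added H+ converts CN- to HCN: HCN → 0.369 mol, CN- → 0.305 mol.
pH = pKa + log(n_CN-/n_HCN) = 9.23 + log(0.305/0.369) = 9.23 + (-0.083)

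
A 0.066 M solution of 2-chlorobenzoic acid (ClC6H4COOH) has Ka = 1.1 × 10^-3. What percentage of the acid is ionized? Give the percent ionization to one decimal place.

12.1%

ClC6H4COOH ⇌ ClC6H4COO- + H+; let x = [H+] at equilibrium.
Solve x² + 0.0011x − 7.26e-05 = 0 → x = 7.99 × 10^-3 M
% ionization = x/C₀ × 100% = 7.99 × 10^-3/0.066 × 100% = 12.1%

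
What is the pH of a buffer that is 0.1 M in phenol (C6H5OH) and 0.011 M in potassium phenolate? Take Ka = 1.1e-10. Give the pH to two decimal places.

pH = 9.00

pKa = −log(1.1 × 10^-10) = 9.959
pH = pKa + log([A⁻]/[HA]) = 9.959 + log(0.011/0.1)
pH = 9.959 + (-0.959) = 9.00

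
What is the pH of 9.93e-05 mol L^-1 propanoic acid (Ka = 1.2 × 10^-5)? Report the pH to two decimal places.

pH = 4.54

CH3CH2COOH ⇌ CH3CH2COO- + H+
From the ICE table, Ka = x²/(9.93e-05 − x) = 1.2 × 10^-5.
x is not negligible relative to C₀; solve x² + 1.2e-05·x − 1.19e-09 = 0.
x = [−1.2e-05 + √(1.2e-05² + 4.77e-09)]/2 = 2.90 × 10^-5 M
pH = −log[H+] = −log(2.90 × 10^-5) = 4.54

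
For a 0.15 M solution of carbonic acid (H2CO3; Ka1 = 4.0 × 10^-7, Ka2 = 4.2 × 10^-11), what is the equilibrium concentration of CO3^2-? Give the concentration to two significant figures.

First ionization gives [H+] ≈ [HCO3-] = 2.45 × 10^-4 M.
Second step: Ka2 = [H+][CO3^2-]/[HCO3-] ≈ [CO3^2-] (since [H+] ≈ [HCO3-]).
So [CO3^2-] ≈ Ka2.

4.2 × 10^-11 M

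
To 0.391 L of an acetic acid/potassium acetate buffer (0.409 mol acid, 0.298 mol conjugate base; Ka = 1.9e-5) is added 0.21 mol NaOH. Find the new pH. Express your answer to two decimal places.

OH- converts CH3COOH to CH3COO-: CH3COOH → 0.199 mol, CH3COO- → 0.508 mol.
pKa = −log(1.9 × 10^-5) = 4.721
pH = pKa + log([A⁻]/[HA]) = 4.721 + log(0.508/0.199) = 4.721 +0.407

pH = 5.13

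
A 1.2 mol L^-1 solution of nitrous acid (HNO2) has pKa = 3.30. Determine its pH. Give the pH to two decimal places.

HNO2 ⇌ NO2- + H+
Ka = 10^(−3.30) = 5.01 × 10^-4
Ka = [H+]²/(1.2 − [H+]) = 5.01 × 10^-4
Assume [H+] ≪ 1.2: [H+] ≈ √(5.01 × 10^-4 × 1.2) = 2.45 × 10^-2 M
Check: 2% ionized — well under 5%, approximation valid.
pH = −log(2.45 × 10^-2) = 1.61

pH = 1.61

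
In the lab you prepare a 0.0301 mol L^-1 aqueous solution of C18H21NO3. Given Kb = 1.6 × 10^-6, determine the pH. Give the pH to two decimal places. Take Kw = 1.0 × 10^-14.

C18H21NO3 + H2O ⇌ C18H22NO3+ + OH-
From the ICE table, Kb = x²/(0.0301 − x) = 1.6 × 10^-6.
Assume x ≪ 0.0301: x ≈ √(1.6 × 10^-6 × 0.0301) = 2.19 × 10^-4 M
(x/C₀ = 0.73% < 5%, so the approximation holds.)
pOH = 3.66, so pH = 14.00 − pOH = 10.34

pH = 10.34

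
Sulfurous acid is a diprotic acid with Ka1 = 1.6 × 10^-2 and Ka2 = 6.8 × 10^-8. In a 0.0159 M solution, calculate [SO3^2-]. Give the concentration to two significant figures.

6.8 × 10^-8 M

First ionization gives [H+] ≈ [HSO3-] = 9.84 × 10^-3 M.
Second step: Ka2 = [H+][SO3^2-]/[HSO3-] ≈ [SO3^2-] (since [H+] ≈ [HSO3-]).
So [SO3^2-] ≈ Ka2.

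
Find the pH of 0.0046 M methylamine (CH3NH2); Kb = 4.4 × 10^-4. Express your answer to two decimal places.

CH3NH2 + H2O ⇌ CH3NH3+ + OH-
From the ICE table, Kb = [OH-]²/(0.0046 − [OH-]) = 4.4 × 10^-4.
The 5% rule fails; solving [OH-]² + Kb·[OH-] − Kb·C₀ = 0 exactly:
[OH-] = (−Kb + √(Kb² + 4·Kb·C₀))/2 = 1.22 × 10^-3 M
pOH = −log(1.22 × 10^-3) = 2.91; pH = 14.00 − 2.91 = 11.09

pH = 11.09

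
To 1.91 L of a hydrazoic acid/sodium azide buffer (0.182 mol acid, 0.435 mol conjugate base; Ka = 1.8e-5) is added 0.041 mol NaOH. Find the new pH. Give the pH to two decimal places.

pH = 5.27

OH- converts HN3 to N3-: HN3 → 0.141 mol, N3- → 0.476 mol.
pKa = −log(1.8 × 10^-5) = 4.745
pH = pKa + log(n_N3-/n_HN3) = 4.745 + log(0.476/0.141) = 4.745 + (+0.528)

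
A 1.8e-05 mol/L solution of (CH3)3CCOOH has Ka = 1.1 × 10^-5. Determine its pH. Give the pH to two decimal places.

pH = 5.02

(CH3)3CCOOH ⇌ (CH3)3CCOO- + H+
From the ICE table, Ka = x²/(1.8e-05 − x) = 1.1 × 10^-5.
The 5% rule fails; solving x² + Ka·x − Ka·C₀ = 0 exactly:
x = (−Ka + √(Ka² + 4·Ka·C₀))/2 = 9.61 × 10^-6 M
pH = −log[H+] = −log(9.61 × 10^-6) = 5.02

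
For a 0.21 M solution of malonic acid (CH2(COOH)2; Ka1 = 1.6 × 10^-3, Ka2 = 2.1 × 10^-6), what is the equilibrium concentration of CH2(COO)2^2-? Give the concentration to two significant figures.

First ionization gives [H+] ≈ [CH2(COOH)COO-] = 1.75 × 10^-2 M.
Second step: Ka2 = [H+][CH2(COO)2^2-]/[CH2(COOH)COO-] ≈ [CH2(COO)2^2-] (since [H+] ≈ [CH2(COOH)COO-]).
So [CH2(COO)2^2-] ≈ Ka2.

2.1 × 10^-6 M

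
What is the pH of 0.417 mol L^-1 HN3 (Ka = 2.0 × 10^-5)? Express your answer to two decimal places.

HN3 ⇌ N3- + H+
From the ICE table, Ka = [H+]²/(0.417 − [H+]) = 2.0 × 10^-5.
Assume [H+] ≪ 0.417: [H+] ≈ √(2.0 × 10^-5 × 0.417) = 2.89 × 10^-3 M
pH = −log[H+] = −log(2.89 × 10^-3) = 2.54

pH = 2.54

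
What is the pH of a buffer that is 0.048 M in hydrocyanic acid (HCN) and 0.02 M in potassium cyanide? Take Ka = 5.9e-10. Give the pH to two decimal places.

pKa = −log(5.9 × 10^-10) = 9.229
pH = pKa + log([A⁻]/[HA]) = 9.229 + log(0.02/0.048)
pH = 9.229 + (-0.380) = 8.85

pH = 8.85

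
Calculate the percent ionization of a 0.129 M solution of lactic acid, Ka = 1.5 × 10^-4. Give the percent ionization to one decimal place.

3.4%

CH3CH(OH)COOH ⇌ CH3CH(OH)COO- + H+; let x = [H+] at equilibrium.
x ≈ √(Ka·C₀) = √(1.5 × 10^-4 × 0.129) = 4.40 × 10^-3 M
Fraction ionized = 4.40 × 10^-3 / 0.129 = 0.0341 → 3.4%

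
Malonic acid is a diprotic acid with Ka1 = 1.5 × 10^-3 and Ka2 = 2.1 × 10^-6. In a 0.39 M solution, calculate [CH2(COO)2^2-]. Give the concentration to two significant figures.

First ionization gives [H+] ≈ [CH2(COOH)COO-] = 2.34 × 10^-2 M.
Second step: Ka2 = [H+][CH2(COO)2^2-]/[CH2(COOH)COO-] ≈ [CH2(COO)2^2-] (since [H+] ≈ [CH2(COOH)COO-]).
So [CH2(COO)2^2-] ≈ Ka2.

2.1 × 10^-6 M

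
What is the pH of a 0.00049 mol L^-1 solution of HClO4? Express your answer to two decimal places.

pH = 3.31

HClO4 is a strong acid and dissociates completely, so [H+] = 0.00049 M.
pH = -log(0.00049) = 3.31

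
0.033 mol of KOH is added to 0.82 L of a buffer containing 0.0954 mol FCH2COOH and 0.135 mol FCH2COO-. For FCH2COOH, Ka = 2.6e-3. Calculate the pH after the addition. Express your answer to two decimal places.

OH- converts FCH2COOH to FCH2COO-: FCH2COOH → 0.0624 mol, FCH2COO- → 0.168 mol.
pKa = −log(2.6 × 10^-3) = 2.585
Henderson–Hasselbalch with mole ratio 0.168/0.0624: pH = 2.585 + (+0.430)

pH = 3.02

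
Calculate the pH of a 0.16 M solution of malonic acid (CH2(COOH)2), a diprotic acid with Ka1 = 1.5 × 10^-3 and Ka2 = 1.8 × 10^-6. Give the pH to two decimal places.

Ka1 ≫ Ka2, so treat the first dissociation as the only significant source of H+.
Ka1 = x²/(0.16 − x) = 1.5 × 10^-3
Solving the quadratic: x = (−Ka1 + √(Ka1² + 4·Ka1·C₀))/2 = 1.48 × 10^-2 M
pH = −log(1.48 × 10^-2) = 1.83

pH = 1.83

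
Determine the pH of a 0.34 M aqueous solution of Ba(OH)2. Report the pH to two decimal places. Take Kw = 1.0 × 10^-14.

Ba(OH)2 is a strong base (each formula unit releases 2 OH-); [OH-] = 0.68 M.
pOH = -log(0.68) = 0.17
pH = 14.00 - 0.17 = 13.83

pH = 13.83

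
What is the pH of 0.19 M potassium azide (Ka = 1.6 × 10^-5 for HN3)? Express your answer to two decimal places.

pH = 9.04

N3- is the conjugate base of the weak acid HN3.
Kb = Kw/Ka = 1.0×10^-14 / 1.6 × 10^-5 = 6.25 × 10^-10
Kb = [OH-]²/(0.19 − [OH-]) = 6.25 × 10^-10
Neglecting [OH-] in the denominator: [OH-] = √(6.25 × 10^-10 × 0.19) = 1.09 × 10^-5 M
Check: 0.0057% ionized — well under 5%, approximation valid.
pOH = 4.96, so pH = 14.00 − pOH = 9.04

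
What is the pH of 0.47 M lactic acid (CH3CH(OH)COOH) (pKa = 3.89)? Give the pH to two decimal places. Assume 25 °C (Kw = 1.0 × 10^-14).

CH3CH(OH)COOH ⇌ CH3CH(OH)COO- + H+
Ka = 10^(−3.89) = 1.29 × 10^-4
From the ICE table, Ka = x²/(0.47 − x) = 1.29 × 10^-4.
Neglecting x in the denominator: x = √(1.29 × 10^-4 × 0.47) = 7.79 × 10^-3 M
Check: 1.7% ionized — well under 5%, approximation valid.
pH = −log(7.79 × 10^-3) = 2.11

pH = 2.11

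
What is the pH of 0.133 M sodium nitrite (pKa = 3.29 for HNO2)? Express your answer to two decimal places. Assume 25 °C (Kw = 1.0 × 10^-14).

pH = 8.21

NO2- is the conjugate base of the weak acid HNO2.
Ka = 10^(−3.29) = 5.13 × 10^-4
Kb = Kw/Ka = 1.0×10^-14 / 5.13 × 10^-4 = 1.95 × 10^-11
From the ICE table, Kb = [OH-]²/(0.133 − [OH-]) = 1.95 × 10^-11.
Assume [OH-] ≪ 0.133: [OH-] ≈ √(1.95 × 10^-11 × 0.133) = 1.61 × 10^-6 M
Check: 0.0012% ionized — well under 5%, approximation valid.
pOH = −log(1.61 × 10^-6) = 5.79; pH = 14.00 − 5.79 = 8.21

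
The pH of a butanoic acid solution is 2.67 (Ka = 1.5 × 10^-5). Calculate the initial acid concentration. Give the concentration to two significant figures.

C₀ = 3.1 × 10^-1 M

[H+] = 10^(-2.67) = 2.14 × 10^-3 M = x
Ka = x²/(C₀ − x) ⇒ C₀ = x + x²/Ka
C₀ = 2.14 × 10^-3 + (2.14 × 10^-3)²/(1.5 × 10^-5) = 3.07 × 10^-1 M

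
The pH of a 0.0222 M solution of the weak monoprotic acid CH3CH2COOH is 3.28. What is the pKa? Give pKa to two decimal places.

pKa = 4.90

[H+] = 10^(-3.28) = 5.25 × 10^-4 M
At equilibrium [HA] = 0.0222 − 5.25 × 10^-4 = 2.17 × 10^-2 M
Ka = [H+][A-]/[HA] = (5.25 × 10^-4)² / 2.17 × 10^-2 = 1.27 × 10^-5
pKa = -log(1.27 × 10^-5) = 4.90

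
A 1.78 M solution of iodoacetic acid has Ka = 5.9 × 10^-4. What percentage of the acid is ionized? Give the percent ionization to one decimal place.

ICH2COOH ⇌ ICH2COO- + H+; let x = [H+] at equilibrium.
x ≈ √(Ka·C₀) = √(5.9 × 10^-4 × 1.78) = 3.24 × 10^-2 M
% ionization = x/C₀ × 100% = 3.24 × 10^-2/1.78 × 100% = 1.8%

1.8%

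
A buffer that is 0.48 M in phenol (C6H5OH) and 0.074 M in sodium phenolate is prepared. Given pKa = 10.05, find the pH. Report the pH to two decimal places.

pH = 9.24

Using pH = pKa + log([base]/[acid]) with [base]/[acid] = 0.074/0.48:
pH = 10.05 + (-0.812) = 9.24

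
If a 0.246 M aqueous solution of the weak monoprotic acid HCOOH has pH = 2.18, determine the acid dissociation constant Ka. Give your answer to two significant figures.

[H+] = 10^(-2.18) = 6.61 × 10^-3 M
At equilibrium [HA] = 0.246 − 6.61 × 10^-3 = 2.39 × 10^-1 M
Ka = [H+][A-]/[HA] = (6.61 × 10^-3)² / 2.39 × 10^-1 = 1.8 × 10^-4

Ka = 1.8 × 10^-4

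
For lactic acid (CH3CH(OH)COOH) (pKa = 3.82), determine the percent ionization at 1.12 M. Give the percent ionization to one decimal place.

CH3CH(OH)COOH ⇌ CH3CH(OH)COO- + H+; let x = [H+] at equilibrium.
Ka = 10^(−3.82) = 1.51 × 10^-4
x ≈ √(Ka·C₀) = √(1.51 × 10^-4 × 1.12) = 1.30 × 10^-2 M
% ionization = x/C₀ × 100% = 1.30 × 10^-2/1.12 × 100% = 1.2%

1.2%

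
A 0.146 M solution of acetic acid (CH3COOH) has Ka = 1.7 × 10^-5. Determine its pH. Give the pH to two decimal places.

pH = 2.80

CH3COOH ⇌ CH3COO- + H+
Let x = [H+] at equilibrium. Ka = x²/(0.146 − x).
Since Ka ≪ C₀, x ≈ √(Ka·C₀) = 1.58 × 10^-3 M.
pH = −log[H+] = −log(1.58 × 10^-3) = 2.80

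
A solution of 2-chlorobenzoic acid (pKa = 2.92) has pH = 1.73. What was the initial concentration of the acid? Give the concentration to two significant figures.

C₀ = 3.1 × 10^-1 M

[H+] = 10^(-1.73) = 1.86 × 10^-2 M = x
Ka = 10^(−2.92) = 1.20 × 10^-3
Ka = x²/(C₀ − x) ⇒ C₀ = x + x²/Ka
C₀ = 1.86 × 10^-2 + (1.86 × 10^-2)²/(1.20 × 10^-3) = 3.07 × 10^-1 M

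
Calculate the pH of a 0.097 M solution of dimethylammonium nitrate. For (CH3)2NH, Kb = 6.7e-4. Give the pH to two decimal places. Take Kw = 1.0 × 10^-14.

pH = 5.92

(CH3)2NH2+ is the conjugate acid of the weak base (CH3)2NH.
Ka = Kw/Kb = 1.0×10^-14 / 6.7 × 10^-4 = 1.49 × 10^-11
Ka = x²/(0.097 − x) = 1.49 × 10^-11
Neglecting x in the denominator: x = √(1.49 × 10^-11 × 0.097) = 1.20 × 10^-6 M
(x/C₀ = 0.0012% < 5%, so the approximation holds.)
pH = −log[H+] = −log(1.20 × 10^-6) = 5.92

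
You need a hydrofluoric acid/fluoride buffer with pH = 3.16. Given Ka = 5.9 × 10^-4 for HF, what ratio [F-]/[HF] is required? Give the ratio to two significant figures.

ratio = 0.85

pKa = -log(5.9 × 10^-4) = 3.229
pH = pKa + log(r) ⇒ log(r) = 3.16 − 3.229 = -0.069
r = [F-]/[HF] = 10^(-0.069) = 0.853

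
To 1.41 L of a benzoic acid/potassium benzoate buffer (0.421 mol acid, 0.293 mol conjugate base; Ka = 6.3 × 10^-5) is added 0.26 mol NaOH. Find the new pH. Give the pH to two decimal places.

pH = 4.74

OH- converts C6H5COOH to C6H5COO-: C6H5COOH → 0.161 mol, C6H5COO- → 0.553 mol.
pKa = −log(6.3 × 10^-5) = 4.201
Henderson–Hasselbalch with mole ratio 0.553/0.161: pH = 4.201 + (+0.536)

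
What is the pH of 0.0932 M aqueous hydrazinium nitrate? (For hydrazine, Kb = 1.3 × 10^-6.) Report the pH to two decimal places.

N2H5+ is the conjugate acid of the weak base N2H4.
Ka = Kw/Kb = 1.0×10^-14 / 1.3 × 10^-6 = 7.69 × 10^-9
Let x = [H+] at equilibrium. Ka = x²/(0.0932 − x).
Assume x ≪ 0.0932: x ≈ √(7.69 × 10^-9 × 0.0932) = 2.68 × 10^-5 M
pH = −log(2.68 × 10^-5) = 4.57

pH = 4.57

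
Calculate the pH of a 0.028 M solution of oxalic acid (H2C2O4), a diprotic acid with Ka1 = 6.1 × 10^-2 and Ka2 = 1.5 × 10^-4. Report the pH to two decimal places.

pH = 1.68

Since Ka1 ≫ Ka2, the first ionization dominates [H+].
Ka1 = x²/(0.028 − x) = 6.1 × 10^-2
Solving the quadratic: x = (−Ka1 + √(Ka1² + 4·Ka1·C₀))/2 = 2.09 × 10^-2 M
pH = −log(2.09 × 10^-2) = 1.68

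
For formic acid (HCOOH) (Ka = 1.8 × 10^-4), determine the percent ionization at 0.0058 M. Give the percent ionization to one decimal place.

16.1%

HCOOH ⇌ HCOO- + H+; let x = [H+] at equilibrium.
Solve x² + 0.00018x − 1.04e-06 = 0 → x = 9.36 × 10^-4 M
Fraction ionized = 9.36 × 10^-4 / 0.0058 = 0.1614 → 16.1%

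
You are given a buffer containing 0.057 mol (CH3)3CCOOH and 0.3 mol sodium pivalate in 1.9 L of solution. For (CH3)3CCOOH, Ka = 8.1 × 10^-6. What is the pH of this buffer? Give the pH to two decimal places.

pH = 5.81

pKa = −log(8.1 × 10^-6) = 5.092
Using pH = pKa + log([base]/[acid]) with [base]/[acid] = 0.3/0.057:
pH = 5.092 + (+0.721) = 5.81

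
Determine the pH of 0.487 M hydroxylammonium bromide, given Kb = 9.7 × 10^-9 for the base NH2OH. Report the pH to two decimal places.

NH3OH+ is the conjugate acid of the weak base NH2OH.
Ka = Kw/Kb = 1.0×10^-14 / 9.7 × 10^-9 = 1.03 × 10^-6
Let x = [H+] at equilibrium. Ka = x²/(0.487 − x).
Assume x ≪ 0.487: x ≈ √(1.03 × 10^-6 × 0.487) = 7.08 × 10^-4 M
pH = −log[H+] = −log(7.08 × 10^-4) = 3.15

pH = 3.15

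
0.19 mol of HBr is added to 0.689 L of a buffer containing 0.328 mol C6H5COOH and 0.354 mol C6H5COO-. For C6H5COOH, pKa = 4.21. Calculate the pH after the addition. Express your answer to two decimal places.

pH = 3.71

Added H+ converts C6H5COO- to C6H5COOH: C6H5COOH → 0.518 mol, C6H5COO- → 0.164 mol.
pH = pKa + log([A⁻]/[HA]) = 4.21 + log(0.164/0.518) = 4.21 -0.499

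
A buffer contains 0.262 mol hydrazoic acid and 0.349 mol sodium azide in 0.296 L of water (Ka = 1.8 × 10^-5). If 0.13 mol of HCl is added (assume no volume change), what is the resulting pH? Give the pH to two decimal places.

pH = 4.49

Added H+ converts N3- to HN3: HN3 → 0.392 mol, N3- → 0.219 mol.
pKa = −log(1.8 × 10^-5) = 4.745
Henderson–Hasselbalch with mole ratio 0.219/0.392: pH = 4.745 + (-0.253)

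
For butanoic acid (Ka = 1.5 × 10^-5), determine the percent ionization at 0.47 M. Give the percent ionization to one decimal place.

0.6%

CH3(CH2)2COOH ⇌ CH3(CH2)2COO- + H+; let x = [H+] at equilibrium.
x ≈ √(Ka·C₀) = √(1.5 × 10^-5 × 0.47) = 2.66 × 10^-3 M
% ionization = x/C₀ × 100% = 2.66 × 10^-3/0.47 × 100% = 0.6%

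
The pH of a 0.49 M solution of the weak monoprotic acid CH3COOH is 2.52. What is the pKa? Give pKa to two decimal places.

[H+] = 10^(-2.52) = 3.02 × 10^-3 M
At equilibrium [HA] = 0.49 − 3.02 × 10^-3 = 4.87 × 10^-1 M
Ka = [H+][A-]/[HA] = (3.02 × 10^-3)² / 4.87 × 10^-1 = 1.87 × 10^-5
pKa = -log(1.87 × 10^-5) = 4.73

pKa = 4.73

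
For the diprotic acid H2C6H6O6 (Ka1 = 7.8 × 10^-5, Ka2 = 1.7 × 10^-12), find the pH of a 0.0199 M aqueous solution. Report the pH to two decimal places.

Since Ka1 ≫ Ka2, the first ionization dominates [H+].
Ka1 = x²/(0.0199 − x) = 7.8 × 10^-5
Solving the quadratic: x = (−Ka1 + √(Ka1² + 4·Ka1·C₀))/2 = 1.21 × 10^-3 M
pH = −log(1.21 × 10^-3) = 2.92

pH = 2.92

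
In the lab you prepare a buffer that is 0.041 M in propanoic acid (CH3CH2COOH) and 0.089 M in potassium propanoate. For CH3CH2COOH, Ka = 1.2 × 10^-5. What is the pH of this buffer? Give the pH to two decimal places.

pKa = −log(1.2 × 10^-5) = 4.921
pH = pKa + log([A⁻]/[HA]) = 4.921 + log(0.089/0.041)
pH = 4.921 + (+0.337) = 5.26

pH = 5.26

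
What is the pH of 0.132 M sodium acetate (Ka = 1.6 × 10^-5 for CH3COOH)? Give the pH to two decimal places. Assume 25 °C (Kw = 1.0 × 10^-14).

CH3COO- is the conjugate base of the weak acid CH3COOH.
Kb = Kw/Ka = 1.0×10^-14 / 1.6 × 10^-5 = 6.25 × 10^-10
From the ICE table, Kb = [OH-]²/(0.132 − [OH-]) = 6.25 × 10^-10.
Neglecting [OH-] in the denominator: [OH-] = √(6.25 × 10^-10 × 0.132) = 9.08 × 10^-6 M
([OH-]/C₀ = 0.0069% < 5%, so the approximation holds.)
pOH = −log(9.08 × 10^-6) = 5.04; pH = 14.00 − 5.04 = 8.96

pH = 8.96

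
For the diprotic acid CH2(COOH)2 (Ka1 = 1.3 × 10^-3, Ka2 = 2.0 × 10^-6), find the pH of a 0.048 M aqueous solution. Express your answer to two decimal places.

pH = 2.14

Since Ka1 ≫ Ka2, the first ionization dominates [H+].
Ka1 = x²/(0.048 − x) = 1.3 × 10^-3
Solving the quadratic: x = (−Ka1 + √(Ka1² + 4·Ka1·C₀))/2 = 7.28 × 10^-3 M
pH = −log(7.28 × 10^-3) = 2.14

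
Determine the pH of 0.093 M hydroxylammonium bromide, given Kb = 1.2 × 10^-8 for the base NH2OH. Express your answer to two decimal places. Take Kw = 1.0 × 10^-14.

NH3OH+ is the conjugate acid of the weak base NH2OH.
Ka = Kw/Kb = 1.0×10^-14 / 1.2 × 10^-8 = 8.33 × 10^-7
Ka = x²/(0.093 − x) = 8.33 × 10^-7
Since Ka ≪ C₀, x ≈ √(Ka·C₀) = 2.78 × 10^-4 M.
(x/C₀ = 0.3% < 5%, so the approximation holds.)
pH = −log(2.78 × 10^-4) = 3.56

pH = 3.56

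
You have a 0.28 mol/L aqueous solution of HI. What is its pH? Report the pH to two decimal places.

pH = 0.55

HI is a strong acid and dissociates completely, so [H+] = 0.28 M.
pH = -log(0.28) = 0.55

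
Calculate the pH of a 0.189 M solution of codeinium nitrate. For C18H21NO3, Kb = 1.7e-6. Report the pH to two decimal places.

C18H22NO3+ is the conjugate acid of the weak base C18H21NO3.
Ka = Kw/Kb = 1.0×10^-14 / 1.7 × 10^-6 = 5.88 × 10^-9
From the ICE table, Ka = [H+]²/(0.189 − [H+]) = 5.88 × 10^-9.
Neglecting [H+] in the denominator: [H+] = √(5.88 × 10^-9 × 0.189) = 3.33 × 10^-5 M
([H+]/C₀ = 0.018% < 5%, so the approximation holds.)
pH = −log[H+] = −log(3.33 × 10^-5) = 4.48

pH = 4.48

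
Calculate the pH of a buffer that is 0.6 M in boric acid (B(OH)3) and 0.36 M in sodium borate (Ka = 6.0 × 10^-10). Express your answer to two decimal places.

pH = 9.00

pKa = −log(6.0 × 10^-10) = 9.222
Henderson–Hasselbalch: pH = pKa + log([B(OH)4-]/[B(OH)3]) = 9.222 + log(0.36/0.6)
pH = 9.222 + (-0.222) = 9.00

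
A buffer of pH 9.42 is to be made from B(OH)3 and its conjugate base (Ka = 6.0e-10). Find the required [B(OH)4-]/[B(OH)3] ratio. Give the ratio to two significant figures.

ratio = 1.6

pKa = -log(6.0 × 10^-10) = 9.222
pH = pKa + log(r) ⇒ log(r) = 9.42 − 9.222 = +0.198
r = [B(OH)4-]/[B(OH)3] = 10^(+0.198) = 1.58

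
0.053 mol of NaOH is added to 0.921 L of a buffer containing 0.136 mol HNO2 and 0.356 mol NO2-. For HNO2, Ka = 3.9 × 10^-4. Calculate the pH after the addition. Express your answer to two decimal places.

pH = 4.10

After neutralization: n(HNO2) = 0.083 mol, n(NO2-) = 0.409 mol.
pKa = −log(3.9 × 10^-4) = 3.409
Henderson–Hasselbalch with mole ratio 0.409/0.083: pH = 3.409 + (+0.693)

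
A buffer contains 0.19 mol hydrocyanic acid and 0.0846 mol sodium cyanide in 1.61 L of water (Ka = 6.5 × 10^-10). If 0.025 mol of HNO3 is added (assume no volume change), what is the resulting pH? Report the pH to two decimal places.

pH = 8.63

After neutralization: n(HCN) = 0.215 mol, n(CN-) = 0.0596 mol.
pKa = −log(6.5 × 10^-10) = 9.187
Henderson–Hasselbalch with mole ratio 0.0596/0.215: pH = 9.187 + (-0.557)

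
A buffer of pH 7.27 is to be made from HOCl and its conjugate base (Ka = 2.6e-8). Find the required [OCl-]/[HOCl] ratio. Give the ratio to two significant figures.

pKa = -log(2.6 × 10^-8) = 7.585
pH = pKa + log(r) ⇒ log(r) = 7.27 − 7.585 = -0.315
r = [OCl-]/[HOCl] = 10^(-0.315) = 0.484

ratio = 0.48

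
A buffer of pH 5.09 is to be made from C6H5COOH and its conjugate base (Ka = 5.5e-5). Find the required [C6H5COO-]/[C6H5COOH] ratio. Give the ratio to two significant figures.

pKa = -log(5.5 × 10^-5) = 4.260
pH = pKa + log(r) ⇒ log(r) = 5.09 − 4.260 = +0.830
r = [C6H5COO-]/[C6H5COOH] = 10^(+0.830) = 6.76

ratio = 6.8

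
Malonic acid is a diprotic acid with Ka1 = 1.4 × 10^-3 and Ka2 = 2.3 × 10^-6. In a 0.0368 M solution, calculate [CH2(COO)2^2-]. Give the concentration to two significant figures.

2.3 × 10^-6 M

First ionization gives [H+] ≈ [CH2(COOH)COO-] = 6.51 × 10^-3 M.
Second step: Ka2 = [H+][CH2(COO)2^2-]/[CH2(COOH)COO-] ≈ [CH2(COO)2^2-] (since [H+] ≈ [CH2(COOH)COO-]).
So [CH2(COO)2^2-] ≈ Ka2.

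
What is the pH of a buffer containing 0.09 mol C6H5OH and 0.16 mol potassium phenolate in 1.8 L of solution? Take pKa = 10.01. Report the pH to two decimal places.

Henderson–Hasselbalch: pH = pKa + log([C6H5O-]/[C6H5OH]) = 10.01 + log(0.16/0.09)
pH = 10.01 + (+0.250) = 10.26

pH = 10.26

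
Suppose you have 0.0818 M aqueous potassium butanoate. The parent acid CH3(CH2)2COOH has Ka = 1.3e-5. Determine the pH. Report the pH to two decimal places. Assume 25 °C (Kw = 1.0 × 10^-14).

pH = 8.90

CH3(CH2)2COO- is the conjugate base of the weak acid CH3(CH2)2COOH.
Kb = Kw/Ka = 1.0×10^-14 / 1.3 × 10^-5 = 7.69 × 10^-10
Kb = [OH-]²/(0.0818 − [OH-]) = 7.69 × 10^-10
Neglecting [OH-] in the denominator: [OH-] = √(7.69 × 10^-10 × 0.0818) = 7.93 × 10^-6 M
([OH-]/C₀ = 0.0097% < 5%, so the approximation holds.)
pOH = 5.10, so pH = 14.00 − pOH = 8.90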